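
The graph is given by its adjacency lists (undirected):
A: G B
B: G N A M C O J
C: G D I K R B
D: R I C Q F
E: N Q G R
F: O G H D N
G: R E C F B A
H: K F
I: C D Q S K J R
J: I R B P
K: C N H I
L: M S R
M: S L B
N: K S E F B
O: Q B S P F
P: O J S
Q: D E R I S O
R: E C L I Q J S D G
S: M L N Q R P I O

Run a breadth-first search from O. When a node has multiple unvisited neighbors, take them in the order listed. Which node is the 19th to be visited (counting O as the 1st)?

K

Visit O; enqueue Q, B, S, P, F → queue [Q, B, S, P, F]
Visit Q; enqueue D, E, R, I → queue [B, S, P, F, D, E, R, I]
Visit B; enqueue G, N, A, M, C, J → queue [S, P, F, D, E, R, I, G, N, A, M, C, J]
Visit S; enqueue L → queue [P, F, D, E, R, I, G, N, A, M, C, J, L]
Visit P → queue [F, D, E, R, I, G, N, A, M, C, J, L]
Visit F; enqueue H → queue [D, E, R, I, G, N, A, M, C, J, L, H]
Visit D → queue [E, R, I, G, N, A, M, C, J, L, H]
Visit E → queue [R, I, G, N, A, M, C, J, L, H]
Visit R → queue [I, G, N, A, M, C, J, L, H]
Visit I; enqueue K → queue [G, N, A, M, C, J, L, H, K]
Visit G → queue [N, A, M, C, J, L, H, K]
Visit N → queue [A, M, C, J, L, H, K]
Visit A → queue [M, C, J, L, H, K]
Visit M → queue [C, J, L, H, K]
Visit C → queue [J, L, H, K]
Visit J → queue [L, H, K]
Visit L → queue [H, K]
Visit H → queue [K]
Visit K → queue []

Visit order: O, Q, B, S, P, F, D, E, R, I, G, N, A, M, C, J, L, H, K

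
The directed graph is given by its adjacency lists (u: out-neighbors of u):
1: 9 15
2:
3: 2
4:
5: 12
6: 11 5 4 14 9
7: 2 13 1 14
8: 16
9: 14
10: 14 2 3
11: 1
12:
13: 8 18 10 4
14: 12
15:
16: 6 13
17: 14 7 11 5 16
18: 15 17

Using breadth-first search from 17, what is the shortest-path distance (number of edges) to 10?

Level 0: 17
Level 1: 5, 7, 11, 14, 16
Level 2: 1, 2, 6, 12, 13
Level 3: 4, 8, 9, 10, 15, 18
Level 4: 3
10 first appears at level 3.

3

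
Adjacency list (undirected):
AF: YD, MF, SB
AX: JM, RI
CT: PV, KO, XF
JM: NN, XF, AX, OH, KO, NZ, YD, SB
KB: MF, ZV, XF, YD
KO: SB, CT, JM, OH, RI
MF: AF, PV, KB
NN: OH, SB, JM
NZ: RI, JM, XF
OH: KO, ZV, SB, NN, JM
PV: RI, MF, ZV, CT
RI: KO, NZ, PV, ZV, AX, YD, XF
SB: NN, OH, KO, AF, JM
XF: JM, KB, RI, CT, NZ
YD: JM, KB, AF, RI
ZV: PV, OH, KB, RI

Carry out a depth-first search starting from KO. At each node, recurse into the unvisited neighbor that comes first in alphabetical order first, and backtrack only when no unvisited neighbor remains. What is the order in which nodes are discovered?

Visit KO
KO → CT
CT → PV
PV → MF
MF → AF
AF → SB
SB → JM
JM → AX
AX → RI
RI → NZ
NZ → XF
XF → KB
KB → YD
KB → ZV
ZV → OH
OH → NN

KO → CT → PV → MF → AF → SB → JM → AX → RI → NZ → XF → KB → YD → ZV → OH → NN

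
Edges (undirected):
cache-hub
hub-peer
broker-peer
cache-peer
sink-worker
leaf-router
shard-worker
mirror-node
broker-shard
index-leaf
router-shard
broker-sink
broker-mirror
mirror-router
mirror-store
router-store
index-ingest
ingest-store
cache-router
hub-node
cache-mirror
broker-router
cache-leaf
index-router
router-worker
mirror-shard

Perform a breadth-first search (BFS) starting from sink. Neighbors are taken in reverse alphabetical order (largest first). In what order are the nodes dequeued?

Visit sink; enqueue worker, broker → queue [worker, broker]
Visit worker; enqueue shard, router → queue [broker, shard, router]
Visit broker; enqueue peer, mirror → queue [shard, router, peer, mirror]
Visit shard → queue [router, peer, mirror]
Visit router; enqueue store, leaf, index, cache → queue [peer, mirror, store, leaf, index, cache]
Visit peer; enqueue hub → queue [mirror, store, leaf, index, cache, hub]
Visit mirror; enqueue node → queue [store, leaf, index, cache, hub, node]
Visit store; enqueue ingest → queue [leaf, index, cache, hub, node, ingest]
Visit leaf → queue [index, cache, hub, node, ingest]
Visit index → queue [cache, hub, node, ingest]
Visit cache → queue [hub, node, ingest]
Visit hub → queue [node, ingest]
Visit node → queue [ingest]
Visit ingest → queue []

sink -> worker -> broker -> shard -> router -> peer -> mirror -> store -> leaf -> index -> cache -> hub -> node -> ingest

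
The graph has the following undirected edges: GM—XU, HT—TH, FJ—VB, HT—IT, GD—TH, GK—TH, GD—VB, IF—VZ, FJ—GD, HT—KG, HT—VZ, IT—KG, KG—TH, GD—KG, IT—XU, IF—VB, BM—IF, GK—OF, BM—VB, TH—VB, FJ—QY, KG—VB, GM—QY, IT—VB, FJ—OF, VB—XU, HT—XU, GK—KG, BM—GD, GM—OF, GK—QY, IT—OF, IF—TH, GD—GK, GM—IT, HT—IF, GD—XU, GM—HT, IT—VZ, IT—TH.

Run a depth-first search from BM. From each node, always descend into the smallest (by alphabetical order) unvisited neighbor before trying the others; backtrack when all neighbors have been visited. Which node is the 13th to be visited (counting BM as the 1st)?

Visit BM
BM → GD
GD → FJ
FJ → OF
OF → GK
GK → KG
KG → HT
HT → GM
GM → IT
IT → TH
TH → IF
IF → VB
VB → XU
IF → VZ
GM → QY

Visit order: BM, GD, FJ, OF, GK, KG, HT, GM, IT, TH, IF, VB, XU, VZ, QY

XU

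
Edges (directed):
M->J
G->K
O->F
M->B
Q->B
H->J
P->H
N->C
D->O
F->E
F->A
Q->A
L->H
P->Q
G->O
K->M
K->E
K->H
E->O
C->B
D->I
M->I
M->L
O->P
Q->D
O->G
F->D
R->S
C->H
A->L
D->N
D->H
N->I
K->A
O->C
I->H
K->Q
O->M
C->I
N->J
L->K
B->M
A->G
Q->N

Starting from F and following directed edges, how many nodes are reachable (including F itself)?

17

BFS from F visits: F, E, D, A, O, N, I, H, L, G, P, M, C, J, K, Q, B
Reachable nodes: 17 of 19 total.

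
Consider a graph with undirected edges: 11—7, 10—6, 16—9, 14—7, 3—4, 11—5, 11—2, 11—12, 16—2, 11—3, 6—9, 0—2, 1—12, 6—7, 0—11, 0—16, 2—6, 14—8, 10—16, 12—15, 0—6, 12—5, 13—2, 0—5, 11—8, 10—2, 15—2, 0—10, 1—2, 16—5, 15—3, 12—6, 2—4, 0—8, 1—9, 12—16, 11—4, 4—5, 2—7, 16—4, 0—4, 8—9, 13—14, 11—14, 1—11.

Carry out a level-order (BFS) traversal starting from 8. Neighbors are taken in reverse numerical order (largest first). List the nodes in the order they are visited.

Visit 8; enqueue 14, 11, 9, 0 → queue [14, 11, 9, 0]
Visit 14; enqueue 13, 7 → queue [11, 9, 0, 13, 7]
Visit 11; enqueue 12, 5, 4, 3, 2, 1 → queue [9, 0, 13, 7, 12, 5, 4, 3, 2, 1]
Visit 9; enqueue 16, 6 → queue [0, 13, 7, 12, 5, 4, 3, 2, 1, 16, 6]
Visit 0; enqueue 10 → queue [13, 7, 12, 5, 4, 3, 2, 1, 16, 6, 10]
Visit 13 → queue [7, 12, 5, 4, 3, 2, 1, 16, 6, 10]
Visit 7 → queue [12, 5, 4, 3, 2, 1, 16, 6, 10]
Visit 12; enqueue 15 → queue [5, 4, 3, 2, 1, 16, 6, 10, 15]
Visit 5 → queue [4, 3, 2, 1, 16, 6, 10, 15]
Visit 4 → queue [3, 2, 1, 16, 6, 10, 15]
Visit 3 → queue [2, 1, 16, 6, 10, 15]
Visit 2 → queue [1, 16, 6, 10, 15]
Visit 1 → queue [16, 6, 10, 15]
Visit 16 → queue [6, 10, 15]
Visit 6 → queue [10, 15]
Visit 10 → queue [15]
Visit 15 → queue []

8 → 14 → 11 → 9 → 0 → 13 → 7 → 12 → 5 → 4 → 3 → 2 → 1 → 16 → 6 → 10 → 15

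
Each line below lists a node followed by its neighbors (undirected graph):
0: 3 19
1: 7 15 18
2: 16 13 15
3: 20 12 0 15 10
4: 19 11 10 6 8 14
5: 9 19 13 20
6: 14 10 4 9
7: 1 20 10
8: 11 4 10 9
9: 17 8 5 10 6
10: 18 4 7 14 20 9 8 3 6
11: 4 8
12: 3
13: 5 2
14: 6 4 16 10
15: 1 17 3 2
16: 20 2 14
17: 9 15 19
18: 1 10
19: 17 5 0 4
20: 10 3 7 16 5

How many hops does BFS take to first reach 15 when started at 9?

Level 0: 9
Level 1: 5, 6, 8, 10, 17
Level 2: 3, 4, 7, 11, 13, 14, 15, 18, 19, 20
Level 3: 0, 1, 2, 12, 16
15 first appears at level 2.

2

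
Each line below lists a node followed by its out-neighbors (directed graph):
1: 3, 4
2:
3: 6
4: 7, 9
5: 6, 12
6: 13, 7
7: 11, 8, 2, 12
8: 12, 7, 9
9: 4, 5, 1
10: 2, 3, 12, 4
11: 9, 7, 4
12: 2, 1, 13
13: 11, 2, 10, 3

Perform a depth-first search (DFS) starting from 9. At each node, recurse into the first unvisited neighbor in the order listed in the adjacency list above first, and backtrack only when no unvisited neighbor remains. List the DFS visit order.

Visit 9
9 → 4
4 → 7
7 → 11
7 → 8
8 → 12
12 → 2
12 → 1
1 → 3
3 → 6
6 → 13
13 → 10
9 → 5

9 -> 4 -> 7 -> 11 -> 8 -> 12 -> 2 -> 1 -> 3 -> 6 -> 13 -> 10 -> 5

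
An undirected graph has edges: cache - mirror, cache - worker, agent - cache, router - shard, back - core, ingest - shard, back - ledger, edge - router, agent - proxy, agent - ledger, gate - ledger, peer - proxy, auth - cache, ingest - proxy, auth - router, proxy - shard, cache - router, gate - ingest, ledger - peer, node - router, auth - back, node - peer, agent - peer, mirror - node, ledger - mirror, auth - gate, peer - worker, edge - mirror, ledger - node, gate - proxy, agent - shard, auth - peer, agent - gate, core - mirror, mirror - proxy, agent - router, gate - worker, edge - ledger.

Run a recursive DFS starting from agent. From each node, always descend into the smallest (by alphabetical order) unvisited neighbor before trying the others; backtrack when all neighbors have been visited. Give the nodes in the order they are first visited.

agent cache auth back core mirror edge ledger gate ingest proxy peer node router shard worker

Visit agent
agent → cache
cache → auth
auth → back
back → core
core → mirror
mirror → edge
edge → ledger
ledger → gate
gate → ingest
ingest → proxy
proxy → peer
peer → node
node → router
router → shard
peer → worker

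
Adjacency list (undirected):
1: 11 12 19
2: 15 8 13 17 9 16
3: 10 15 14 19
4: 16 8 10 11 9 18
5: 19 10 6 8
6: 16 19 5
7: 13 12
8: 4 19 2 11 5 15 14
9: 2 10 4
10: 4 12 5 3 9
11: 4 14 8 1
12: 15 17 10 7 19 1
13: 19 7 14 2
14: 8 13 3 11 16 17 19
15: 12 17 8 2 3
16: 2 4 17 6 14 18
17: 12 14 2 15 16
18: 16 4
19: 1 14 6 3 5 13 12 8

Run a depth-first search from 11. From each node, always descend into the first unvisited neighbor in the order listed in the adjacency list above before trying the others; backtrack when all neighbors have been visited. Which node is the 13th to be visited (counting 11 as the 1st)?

Visit 11
11 → 4
4 → 16
16 → 2
2 → 15
15 → 12
12 → 17
17 → 14
14 → 8
8 → 19
19 → 1
19 → 6
6 → 5
5 → 10
10 → 3
10 → 9
19 → 13
13 → 7
16 → 18

Visit order: 11, 4, 16, 2, 15, 12, 17, 14, 8, 19, 1, 6, 5, 10, 3, 9, 13, 7, 18

5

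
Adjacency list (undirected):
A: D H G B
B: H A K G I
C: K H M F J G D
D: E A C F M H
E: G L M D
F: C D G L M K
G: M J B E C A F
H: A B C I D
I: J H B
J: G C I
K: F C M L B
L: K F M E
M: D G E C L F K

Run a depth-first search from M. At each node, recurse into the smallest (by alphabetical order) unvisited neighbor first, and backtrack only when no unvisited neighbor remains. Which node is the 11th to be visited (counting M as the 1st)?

Visit M
M → C
C → D
D → A
A → B
B → G
G → E
E → L
L → F
F → K
G → J
J → I
I → H

Visit order: M, C, D, A, B, G, E, L, F, K, J, I, H

J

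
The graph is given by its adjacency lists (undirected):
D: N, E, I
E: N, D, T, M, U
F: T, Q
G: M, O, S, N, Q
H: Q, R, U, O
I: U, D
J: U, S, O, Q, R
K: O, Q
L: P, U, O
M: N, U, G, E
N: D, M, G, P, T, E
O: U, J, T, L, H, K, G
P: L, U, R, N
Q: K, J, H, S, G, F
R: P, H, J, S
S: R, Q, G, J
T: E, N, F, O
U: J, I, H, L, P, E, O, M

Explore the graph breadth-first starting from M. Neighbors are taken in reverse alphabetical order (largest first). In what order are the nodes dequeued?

M, U, N, G, E, P, O, L, J, I, H, T, D, S, Q, R, K, F

Visit M; enqueue U, N, G, E → queue [U, N, G, E]
Visit U; enqueue P, O, L, J, I, H → queue [N, G, E, P, O, L, J, I, H]
Visit N; enqueue T, D → queue [G, E, P, O, L, J, I, H, T, D]
Visit G; enqueue S, Q → queue [E, P, O, L, J, I, H, T, D, S, Q]
Visit E → queue [P, O, L, J, I, H, T, D, S, Q]
Visit P; enqueue R → queue [O, L, J, I, H, T, D, S, Q, R]
Visit O; enqueue K → queue [L, J, I, H, T, D, S, Q, R, K]
Visit L → queue [J, I, H, T, D, S, Q, R, K]
Visit J → queue [I, H, T, D, S, Q, R, K]
Visit I → queue [H, T, D, S, Q, R, K]
Visit H → queue [T, D, S, Q, R, K]
Visit T; enqueue F → queue [D, S, Q, R, K, F]
Visit D → queue [S, Q, R, K, F]
Visit S → queue [Q, R, K, F]
Visit Q → queue [R, K, F]
Visit R → queue [K, F]
Visit K → queue [F]
Visit F → queue []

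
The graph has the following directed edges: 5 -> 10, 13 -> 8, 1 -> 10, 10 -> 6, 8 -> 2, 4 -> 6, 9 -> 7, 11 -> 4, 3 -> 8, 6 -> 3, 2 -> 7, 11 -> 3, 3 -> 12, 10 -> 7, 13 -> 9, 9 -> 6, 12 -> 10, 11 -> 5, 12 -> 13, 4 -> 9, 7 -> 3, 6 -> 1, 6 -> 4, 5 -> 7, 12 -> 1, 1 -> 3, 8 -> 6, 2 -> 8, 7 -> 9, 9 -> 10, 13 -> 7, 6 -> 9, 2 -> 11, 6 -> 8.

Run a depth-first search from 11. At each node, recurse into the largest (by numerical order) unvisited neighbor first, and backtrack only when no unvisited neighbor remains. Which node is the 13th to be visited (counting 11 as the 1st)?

1

Visit 11
11 → 5
5 → 10
10 → 7
7 → 9
9 → 6
6 → 8
8 → 2
6 → 4
6 → 3
3 → 12
12 → 13
12 → 1

Visit order: 11, 5, 10, 7, 9, 6, 8, 2, 4, 3, 12, 13, 1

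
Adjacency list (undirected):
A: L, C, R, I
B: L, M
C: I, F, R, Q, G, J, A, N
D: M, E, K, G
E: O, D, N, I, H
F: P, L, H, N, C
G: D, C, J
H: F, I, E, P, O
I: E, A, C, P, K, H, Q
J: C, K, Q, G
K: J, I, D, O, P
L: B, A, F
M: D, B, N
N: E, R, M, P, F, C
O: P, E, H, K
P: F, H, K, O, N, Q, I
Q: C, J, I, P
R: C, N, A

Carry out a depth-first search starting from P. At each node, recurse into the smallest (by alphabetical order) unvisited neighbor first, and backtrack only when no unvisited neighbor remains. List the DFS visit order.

P -> F -> C -> A -> I -> E -> D -> G -> J -> K -> O -> H -> Q -> M -> B -> L -> N -> R

Visit P
P → F
F → C
C → A
A → I
I → E
E → D
D → G
G → J
J → K
K → O
O → H
J → Q
D → M
M → B
B → L
M → N
N → R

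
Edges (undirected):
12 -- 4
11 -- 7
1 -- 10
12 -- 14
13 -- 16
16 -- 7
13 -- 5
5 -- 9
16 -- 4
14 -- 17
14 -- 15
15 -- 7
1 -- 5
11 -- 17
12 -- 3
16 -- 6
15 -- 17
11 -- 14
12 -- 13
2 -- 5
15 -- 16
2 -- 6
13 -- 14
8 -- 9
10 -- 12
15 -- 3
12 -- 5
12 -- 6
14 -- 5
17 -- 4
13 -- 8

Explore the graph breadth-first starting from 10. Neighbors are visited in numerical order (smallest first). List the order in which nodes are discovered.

10 -> 1 -> 12 -> 5 -> 3 -> 4 -> 6 -> 13 -> 14 -> 2 -> 9 -> 15 -> 16 -> 17 -> 8 -> 11 -> 7

Visit 10; enqueue 1, 12 → queue [1, 12]
Visit 1; enqueue 5 → queue [12, 5]
Visit 12; enqueue 3, 4, 6, 13, 14 → queue [5, 3, 4, 6, 13, 14]
Visit 5; enqueue 2, 9 → queue [3, 4, 6, 13, 14, 2, 9]
Visit 3; enqueue 15 → queue [4, 6, 13, 14, 2, 9, 15]
Visit 4; enqueue 16, 17 → queue [6, 13, 14, 2, 9, 15, 16, 17]
Visit 6 → queue [13, 14, 2, 9, 15, 16, 17]
Visit 13; enqueue 8 → queue [14, 2, 9, 15, 16, 17, 8]
Visit 14; enqueue 11 → queue [2, 9, 15, 16, 17, 8, 11]
Visit 2 → queue [9, 15, 16, 17, 8, 11]
Visit 9 → queue [15, 16, 17, 8, 11]
Visit 15; enqueue 7 → queue [16, 17, 8, 11, 7]
Visit 16 → queue [17, 8, 11, 7]
Visit 17 → queue [8, 11, 7]
Visit 8 → queue [11, 7]
Visit 11 → queue [7]
Visit 7 → queue []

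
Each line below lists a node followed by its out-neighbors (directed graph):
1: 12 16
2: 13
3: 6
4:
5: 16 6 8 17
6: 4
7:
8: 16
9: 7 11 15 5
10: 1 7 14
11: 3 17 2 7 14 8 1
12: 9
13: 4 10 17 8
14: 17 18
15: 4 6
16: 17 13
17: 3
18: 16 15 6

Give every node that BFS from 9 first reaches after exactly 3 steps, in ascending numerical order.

12, 13, 18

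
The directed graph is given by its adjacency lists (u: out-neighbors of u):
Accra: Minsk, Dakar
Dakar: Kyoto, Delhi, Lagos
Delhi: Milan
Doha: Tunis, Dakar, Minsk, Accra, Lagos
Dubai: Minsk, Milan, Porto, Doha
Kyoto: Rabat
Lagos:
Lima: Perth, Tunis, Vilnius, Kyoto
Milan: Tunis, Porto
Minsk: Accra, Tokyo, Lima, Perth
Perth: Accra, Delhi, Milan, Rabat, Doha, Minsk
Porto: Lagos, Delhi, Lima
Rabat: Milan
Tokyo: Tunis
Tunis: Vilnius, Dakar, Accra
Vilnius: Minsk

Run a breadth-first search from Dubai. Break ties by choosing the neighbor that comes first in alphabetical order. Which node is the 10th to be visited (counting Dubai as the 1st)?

Visit Dubai; enqueue Doha, Milan, Minsk, Porto → queue [Doha, Milan, Minsk, Porto]
Visit Doha; enqueue Accra, Dakar, Lagos, Tunis → queue [Milan, Minsk, Porto, Accra, Dakar, Lagos, Tunis]
Visit Milan → queue [Minsk, Porto, Accra, Dakar, Lagos, Tunis]
Visit Minsk; enqueue Lima, Perth, Tokyo → queue [Porto, Accra, Dakar, Lagos, Tunis, Lima, Perth, Tokyo]
Visit Porto; enqueue Delhi → queue [Accra, Dakar, Lagos, Tunis, Lima, Perth, Tokyo, Delhi]
Visit Accra → queue [Dakar, Lagos, Tunis, Lima, Perth, Tokyo, Delhi]
Visit Dakar; enqueue Kyoto → queue [Lagos, Tunis, Lima, Perth, Tokyo, Delhi, Kyoto]
Visit Lagos → queue [Tunis, Lima, Perth, Tokyo, Delhi, Kyoto]
Visit Tunis; enqueue Vilnius → queue [Lima, Perth, Tokyo, Delhi, Kyoto, Vilnius]
Visit Lima → queue [Perth, Tokyo, Delhi, Kyoto, Vilnius]
Visit Perth; enqueue Rabat → queue [Tokyo, Delhi, Kyoto, Vilnius, Rabat]
Visit Tokyo → queue [Delhi, Kyoto, Vilnius, Rabat]
Visit Delhi → queue [Kyoto, Vilnius, Rabat]
Visit Kyoto → queue [Vilnius, Rabat]
Visit Vilnius → queue [Rabat]
Visit Rabat → queue []

Visit order: Dubai, Doha, Milan, Minsk, Porto, Accra, Dakar, Lagos, Tunis, Lima, Perth, Tokyo, Delhi, Kyoto, Vilnius, Rabat

Lima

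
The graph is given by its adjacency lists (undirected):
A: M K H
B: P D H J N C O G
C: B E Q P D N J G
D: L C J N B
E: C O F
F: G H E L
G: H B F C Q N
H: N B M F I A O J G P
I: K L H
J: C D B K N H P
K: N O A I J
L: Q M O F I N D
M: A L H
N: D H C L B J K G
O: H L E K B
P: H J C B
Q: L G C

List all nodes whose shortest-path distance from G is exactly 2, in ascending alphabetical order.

A, D, E, I, J, K, L, M, O, P

Level 0: G
Level 1: B, C, F, H, N, Q
Level 2: A, D, E, I, J, K, L, M, O, P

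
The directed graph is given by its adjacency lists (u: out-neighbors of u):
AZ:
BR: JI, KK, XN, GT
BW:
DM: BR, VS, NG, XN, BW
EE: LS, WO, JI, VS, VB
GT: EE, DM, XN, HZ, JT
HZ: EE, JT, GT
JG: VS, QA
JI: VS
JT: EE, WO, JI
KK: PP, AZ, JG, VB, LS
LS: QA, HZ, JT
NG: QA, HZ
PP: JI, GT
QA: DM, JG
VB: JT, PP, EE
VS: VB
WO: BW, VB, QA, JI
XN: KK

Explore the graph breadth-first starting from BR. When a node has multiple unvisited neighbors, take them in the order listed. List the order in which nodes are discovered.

Visit BR; enqueue JI, KK, XN, GT → queue [JI, KK, XN, GT]
Visit JI; enqueue VS → queue [KK, XN, GT, VS]
Visit KK; enqueue PP, AZ, JG, VB, LS → queue [XN, GT, VS, PP, AZ, JG, VB, LS]
Visit XN → queue [GT, VS, PP, AZ, JG, VB, LS]
Visit GT; enqueue EE, DM, HZ, JT → queue [VS, PP, AZ, JG, VB, LS, EE, DM, HZ, JT]
Visit VS → queue [PP, AZ, JG, VB, LS, EE, DM, HZ, JT]
Visit PP → queue [AZ, JG, VB, LS, EE, DM, HZ, JT]
Visit AZ → queue [JG, VB, LS, EE, DM, HZ, JT]
Visit JG; enqueue QA → queue [VB, LS, EE, DM, HZ, JT, QA]
Visit VB → queue [LS, EE, DM, HZ, JT, QA]
Visit LS → queue [EE, DM, HZ, JT, QA]
Visit EE; enqueue WO → queue [DM, HZ, JT, QA, WO]
Visit DM; enqueue NG, BW → queue [HZ, JT, QA, WO, NG, BW]
Visit HZ → queue [JT, QA, WO, NG, BW]
Visit JT → queue [QA, WO, NG, BW]
Visit QA → queue [WO, NG, BW]
Visit WO → queue [NG, BW]
Visit NG → queue [BW]
Visit BW → queue []

BR, JI, KK, XN, GT, VS, PP, AZ, JG, VB, LS, EE, DM, HZ, JT, QA, WO, NG, BW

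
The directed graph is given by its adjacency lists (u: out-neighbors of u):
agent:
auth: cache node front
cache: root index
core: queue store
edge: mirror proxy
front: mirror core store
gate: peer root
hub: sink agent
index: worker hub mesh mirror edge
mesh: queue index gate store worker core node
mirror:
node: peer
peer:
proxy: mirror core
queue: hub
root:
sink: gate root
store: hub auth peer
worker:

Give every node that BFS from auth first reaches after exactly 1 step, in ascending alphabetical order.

cache, front, node

Level 0: auth
Level 1: cache, front, node
Level 2: core, index, mirror, peer, root, store
Level 3: edge, hub, mesh, queue, worker
Level 4: agent, gate, proxy, sink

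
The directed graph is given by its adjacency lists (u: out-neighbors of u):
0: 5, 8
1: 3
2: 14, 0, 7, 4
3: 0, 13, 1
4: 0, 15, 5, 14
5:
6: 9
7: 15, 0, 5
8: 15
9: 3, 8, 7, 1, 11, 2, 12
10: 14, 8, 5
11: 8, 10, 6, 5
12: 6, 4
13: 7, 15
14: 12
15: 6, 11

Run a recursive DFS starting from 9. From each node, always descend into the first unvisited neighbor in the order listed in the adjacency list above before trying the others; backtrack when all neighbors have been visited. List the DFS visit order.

9 -> 3 -> 0 -> 5 -> 8 -> 15 -> 6 -> 11 -> 10 -> 14 -> 12 -> 4 -> 13 -> 7 -> 1 -> 2

Visit 9
9 → 3
3 → 0
0 → 5
0 → 8
8 → 15
15 → 6
15 → 11
11 → 10
10 → 14
14 → 12
12 → 4
3 → 13
13 → 7
3 → 1
9 → 2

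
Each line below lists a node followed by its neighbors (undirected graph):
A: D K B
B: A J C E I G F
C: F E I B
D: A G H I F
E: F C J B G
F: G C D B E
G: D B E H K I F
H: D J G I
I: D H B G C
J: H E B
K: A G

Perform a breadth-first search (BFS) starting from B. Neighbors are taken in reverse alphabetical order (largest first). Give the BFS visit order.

B → J → I → G → F → E → C → A → H → D → K

Visit B; enqueue J, I, G, F, E, C, A → queue [J, I, G, F, E, C, A]
Visit J; enqueue H → queue [I, G, F, E, C, A, H]
Visit I; enqueue D → queue [G, F, E, C, A, H, D]
Visit G; enqueue K → queue [F, E, C, A, H, D, K]
Visit F → queue [E, C, A, H, D, K]
Visit E → queue [C, A, H, D, K]
Visit C → queue [A, H, D, K]
Visit A → queue [H, D, K]
Visit H → queue [D, K]
Visit D → queue [K]
Visit K → queue []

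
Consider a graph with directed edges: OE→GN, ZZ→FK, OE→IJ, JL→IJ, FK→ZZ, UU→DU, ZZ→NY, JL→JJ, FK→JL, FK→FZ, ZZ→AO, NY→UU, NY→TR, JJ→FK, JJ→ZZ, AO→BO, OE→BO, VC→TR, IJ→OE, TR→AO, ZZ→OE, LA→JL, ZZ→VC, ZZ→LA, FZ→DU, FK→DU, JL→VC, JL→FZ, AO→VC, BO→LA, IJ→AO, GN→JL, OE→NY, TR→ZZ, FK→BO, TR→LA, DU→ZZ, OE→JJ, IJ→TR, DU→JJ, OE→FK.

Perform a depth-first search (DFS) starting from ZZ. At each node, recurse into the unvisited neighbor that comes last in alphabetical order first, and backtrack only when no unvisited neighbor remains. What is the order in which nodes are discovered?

ZZ → VC → TR → LA → JL → JJ → FK → FZ → DU → BO → IJ → OE → NY → UU → GN → AO

Visit ZZ
ZZ → VC
VC → TR
TR → LA
LA → JL
JL → JJ
JJ → FK
FK → FZ
FZ → DU
FK → BO
JL → IJ
IJ → OE
OE → NY
NY → UU
OE → GN
IJ → AO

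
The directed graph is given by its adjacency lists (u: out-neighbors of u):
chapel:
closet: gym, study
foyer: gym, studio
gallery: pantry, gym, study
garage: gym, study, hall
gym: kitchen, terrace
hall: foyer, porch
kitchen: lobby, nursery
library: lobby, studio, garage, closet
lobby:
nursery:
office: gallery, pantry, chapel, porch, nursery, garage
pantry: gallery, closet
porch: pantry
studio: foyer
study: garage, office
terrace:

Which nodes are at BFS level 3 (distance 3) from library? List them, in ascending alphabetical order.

kitchen, office, porch, terrace

Level 0: library
Level 1: closet, garage, lobby, studio
Level 2: foyer, gym, hall, study
Level 3: kitchen, office, porch, terrace
Level 4: chapel, gallery, nursery, pantry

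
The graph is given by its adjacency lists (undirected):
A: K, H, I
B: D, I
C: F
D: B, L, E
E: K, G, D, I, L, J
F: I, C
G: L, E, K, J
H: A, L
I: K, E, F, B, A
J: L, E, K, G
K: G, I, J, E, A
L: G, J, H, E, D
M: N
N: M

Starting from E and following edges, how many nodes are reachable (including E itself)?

12

BFS from E visits: E, L, K, J, I, G, D, H, A, F, B, C
Reachable nodes: 12 of 14 total.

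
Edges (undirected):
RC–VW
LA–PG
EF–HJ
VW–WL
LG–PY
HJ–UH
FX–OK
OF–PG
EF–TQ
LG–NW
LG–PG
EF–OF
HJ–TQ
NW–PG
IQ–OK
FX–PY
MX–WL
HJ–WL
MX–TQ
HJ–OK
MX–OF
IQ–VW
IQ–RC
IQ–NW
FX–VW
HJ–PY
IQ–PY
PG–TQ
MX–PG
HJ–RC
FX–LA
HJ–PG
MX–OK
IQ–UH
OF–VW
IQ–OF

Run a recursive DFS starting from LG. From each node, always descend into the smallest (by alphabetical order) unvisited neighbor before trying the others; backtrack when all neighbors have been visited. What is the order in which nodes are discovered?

LG, NW, IQ, OF, EF, HJ, OK, FX, LA, PG, MX, TQ, WL, VW, RC, PY, UH

Visit LG
LG → NW
NW → IQ
IQ → OF
OF → EF
EF → HJ
HJ → OK
OK → FX
FX → LA
LA → PG
PG → MX
MX → TQ
MX → WL
WL → VW
VW → RC
FX → PY
HJ → UH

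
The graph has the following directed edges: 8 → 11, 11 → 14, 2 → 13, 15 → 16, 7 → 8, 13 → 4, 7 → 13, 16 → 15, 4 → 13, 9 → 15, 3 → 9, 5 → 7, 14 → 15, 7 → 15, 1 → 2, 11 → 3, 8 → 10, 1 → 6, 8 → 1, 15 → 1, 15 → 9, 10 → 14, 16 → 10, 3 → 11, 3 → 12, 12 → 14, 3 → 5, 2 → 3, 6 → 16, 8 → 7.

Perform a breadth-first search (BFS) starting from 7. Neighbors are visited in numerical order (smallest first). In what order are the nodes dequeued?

Visit 7; enqueue 8, 13, 15 → queue [8, 13, 15]
Visit 8; enqueue 1, 10, 11 → queue [13, 15, 1, 10, 11]
Visit 13; enqueue 4 → queue [15, 1, 10, 11, 4]
Visit 15; enqueue 9, 16 → queue [1, 10, 11, 4, 9, 16]
Visit 1; enqueue 2, 6 → queue [10, 11, 4, 9, 16, 2, 6]
Visit 10; enqueue 14 → queue [11, 4, 9, 16, 2, 6, 14]
Visit 11; enqueue 3 → queue [4, 9, 16, 2, 6, 14, 3]
Visit 4 → queue [9, 16, 2, 6, 14, 3]
Visit 9 → queue [16, 2, 6, 14, 3]
Visit 16 → queue [2, 6, 14, 3]
Visit 2 → queue [6, 14, 3]
Visit 6 → queue [14, 3]
Visit 14 → queue [3]
Visit 3; enqueue 5, 12 → queue [5, 12]
Visit 5 → queue [12]
Visit 12 → queue []

7, 8, 13, 15, 1, 10, 11, 4, 9, 16, 2, 6, 14, 3, 5, 12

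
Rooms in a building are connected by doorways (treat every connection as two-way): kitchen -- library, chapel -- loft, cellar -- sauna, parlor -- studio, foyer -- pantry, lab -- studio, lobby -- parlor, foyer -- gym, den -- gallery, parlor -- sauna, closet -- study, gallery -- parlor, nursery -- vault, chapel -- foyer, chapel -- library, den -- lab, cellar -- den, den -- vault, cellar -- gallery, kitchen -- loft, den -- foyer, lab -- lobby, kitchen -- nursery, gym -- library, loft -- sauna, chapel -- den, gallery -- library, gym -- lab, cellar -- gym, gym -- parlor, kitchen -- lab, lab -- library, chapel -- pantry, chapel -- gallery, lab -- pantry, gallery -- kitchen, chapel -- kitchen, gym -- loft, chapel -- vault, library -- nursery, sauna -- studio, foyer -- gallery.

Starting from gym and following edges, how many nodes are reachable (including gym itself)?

17

BFS from gym visits: gym, parlor, loft, library, lab, foyer, cellar, studio, sauna, lobby, gallery, kitchen, chapel, nursery, pantry, den, vault
Reachable nodes: 17 of 19 total.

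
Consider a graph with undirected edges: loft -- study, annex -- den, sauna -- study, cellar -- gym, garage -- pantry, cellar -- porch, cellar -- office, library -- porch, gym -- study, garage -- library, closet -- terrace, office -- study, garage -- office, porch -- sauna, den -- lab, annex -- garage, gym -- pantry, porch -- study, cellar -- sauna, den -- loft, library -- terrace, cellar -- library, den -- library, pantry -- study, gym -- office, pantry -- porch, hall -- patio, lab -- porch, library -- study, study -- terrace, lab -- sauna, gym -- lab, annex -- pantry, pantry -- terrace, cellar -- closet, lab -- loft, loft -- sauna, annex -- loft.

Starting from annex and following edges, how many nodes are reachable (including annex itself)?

15

BFS from annex visits: annex, pantry, loft, garage, den, terrace, study, porch, gym, sauna, lab, office, library, closet, cellar
Reachable nodes: 15 of 17 total.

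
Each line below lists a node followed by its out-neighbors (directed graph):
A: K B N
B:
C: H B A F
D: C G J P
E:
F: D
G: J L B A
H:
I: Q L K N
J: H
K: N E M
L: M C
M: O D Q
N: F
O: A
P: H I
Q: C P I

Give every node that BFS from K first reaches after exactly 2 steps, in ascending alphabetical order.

Level 0: K
Level 1: E, M, N
Level 2: D, F, O, Q
Level 3: A, C, G, I, J, P
Level 4: B, H, L

D, F, O, Q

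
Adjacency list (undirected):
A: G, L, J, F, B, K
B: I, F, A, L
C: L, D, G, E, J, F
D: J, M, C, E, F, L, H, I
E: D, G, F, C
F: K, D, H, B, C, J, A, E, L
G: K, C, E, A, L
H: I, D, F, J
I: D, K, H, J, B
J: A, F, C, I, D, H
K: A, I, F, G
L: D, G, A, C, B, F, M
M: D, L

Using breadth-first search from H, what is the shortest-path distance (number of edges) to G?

3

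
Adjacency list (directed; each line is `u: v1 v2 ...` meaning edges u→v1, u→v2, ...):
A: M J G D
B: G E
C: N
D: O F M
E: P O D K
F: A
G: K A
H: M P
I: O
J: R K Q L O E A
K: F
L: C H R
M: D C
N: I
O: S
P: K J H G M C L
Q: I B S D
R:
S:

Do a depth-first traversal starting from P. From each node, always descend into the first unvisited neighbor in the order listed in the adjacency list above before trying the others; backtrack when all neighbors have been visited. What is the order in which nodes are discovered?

P, K, F, A, M, D, O, S, C, N, I, J, R, Q, B, G, E, L, H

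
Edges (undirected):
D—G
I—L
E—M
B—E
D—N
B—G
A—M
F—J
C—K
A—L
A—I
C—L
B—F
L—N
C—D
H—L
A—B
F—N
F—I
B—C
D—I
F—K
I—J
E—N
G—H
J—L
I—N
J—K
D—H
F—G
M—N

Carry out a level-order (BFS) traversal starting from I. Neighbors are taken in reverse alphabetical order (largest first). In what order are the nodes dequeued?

Visit I; enqueue N, L, J, F, D, A → queue [N, L, J, F, D, A]
Visit N; enqueue M, E → queue [L, J, F, D, A, M, E]
Visit L; enqueue H, C → queue [J, F, D, A, M, E, H, C]
Visit J; enqueue K → queue [F, D, A, M, E, H, C, K]
Visit F; enqueue G, B → queue [D, A, M, E, H, C, K, G, B]
Visit D → queue [A, M, E, H, C, K, G, B]
Visit A → queue [M, E, H, C, K, G, B]
Visit M → queue [E, H, C, K, G, B]
Visit E → queue [H, C, K, G, B]
Visit H → queue [C, K, G, B]
Visit C → queue [K, G, B]
Visit K → queue [G, B]
Visit G → queue [B]
Visit B → queue []

I N L J F D A M E H C K G B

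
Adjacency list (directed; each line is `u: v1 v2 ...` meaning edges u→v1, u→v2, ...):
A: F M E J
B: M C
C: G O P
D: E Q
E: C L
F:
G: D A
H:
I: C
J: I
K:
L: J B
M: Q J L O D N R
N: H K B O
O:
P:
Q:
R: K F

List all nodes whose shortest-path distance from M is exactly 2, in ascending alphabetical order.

B, E, F, H, I, K

Level 0: M
Level 1: D, J, L, N, O, Q, R
Level 2: B, E, F, H, I, K
Level 3: C
Level 4: G, P
Level 5: A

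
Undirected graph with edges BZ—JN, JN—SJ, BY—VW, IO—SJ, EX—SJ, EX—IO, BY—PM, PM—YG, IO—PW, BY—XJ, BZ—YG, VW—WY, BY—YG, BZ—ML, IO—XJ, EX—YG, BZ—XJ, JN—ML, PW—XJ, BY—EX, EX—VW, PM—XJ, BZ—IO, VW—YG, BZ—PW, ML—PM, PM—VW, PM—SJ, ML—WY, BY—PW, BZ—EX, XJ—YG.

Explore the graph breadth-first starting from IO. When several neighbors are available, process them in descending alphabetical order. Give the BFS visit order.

IO, XJ, SJ, PW, EX, BZ, YG, PM, BY, JN, VW, ML, WY

Visit IO; enqueue XJ, SJ, PW, EX, BZ → queue [XJ, SJ, PW, EX, BZ]
Visit XJ; enqueue YG, PM, BY → queue [SJ, PW, EX, BZ, YG, PM, BY]
Visit SJ; enqueue JN → queue [PW, EX, BZ, YG, PM, BY, JN]
Visit PW → queue [EX, BZ, YG, PM, BY, JN]
Visit EX; enqueue VW → queue [BZ, YG, PM, BY, JN, VW]
Visit BZ; enqueue ML → queue [YG, PM, BY, JN, VW, ML]
Visit YG → queue [PM, BY, JN, VW, ML]
Visit PM → queue [BY, JN, VW, ML]
Visit BY → queue [JN, VW, ML]
Visit JN → queue [VW, ML]
Visit VW; enqueue WY → queue [ML, WY]
Visit ML → queue [WY]
Visit WY → queue []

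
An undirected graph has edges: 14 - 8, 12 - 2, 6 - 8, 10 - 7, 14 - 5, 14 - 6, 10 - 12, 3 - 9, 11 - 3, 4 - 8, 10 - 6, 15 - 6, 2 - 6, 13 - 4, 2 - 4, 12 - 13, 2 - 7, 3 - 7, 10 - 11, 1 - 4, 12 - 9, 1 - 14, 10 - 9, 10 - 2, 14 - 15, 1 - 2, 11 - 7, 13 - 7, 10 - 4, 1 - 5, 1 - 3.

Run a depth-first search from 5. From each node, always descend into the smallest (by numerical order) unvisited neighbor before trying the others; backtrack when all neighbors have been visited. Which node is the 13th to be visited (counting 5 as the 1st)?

Visit 5
5 → 1
1 → 2
2 → 4
4 → 8
8 → 6
6 → 10
10 → 7
7 → 3
3 → 9
9 → 12
12 → 13
3 → 11
6 → 14
14 → 15

Visit order: 5, 1, 2, 4, 8, 6, 10, 7, 3, 9, 12, 13, 11, 14, 15

11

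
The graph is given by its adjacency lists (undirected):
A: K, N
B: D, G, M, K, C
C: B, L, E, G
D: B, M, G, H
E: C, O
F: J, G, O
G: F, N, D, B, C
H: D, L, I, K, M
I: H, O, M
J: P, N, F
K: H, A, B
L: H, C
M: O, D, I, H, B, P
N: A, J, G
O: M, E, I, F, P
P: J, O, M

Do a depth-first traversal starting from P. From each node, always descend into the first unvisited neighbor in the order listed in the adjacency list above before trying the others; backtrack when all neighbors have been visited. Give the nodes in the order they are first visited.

Visit P
P → J
J → N
N → A
A → K
K → H
H → D
D → B
B → G
G → F
F → O
O → M
M → I
O → E
E → C
C → L

P, J, N, A, K, H, D, B, G, F, O, M, I, E, C, L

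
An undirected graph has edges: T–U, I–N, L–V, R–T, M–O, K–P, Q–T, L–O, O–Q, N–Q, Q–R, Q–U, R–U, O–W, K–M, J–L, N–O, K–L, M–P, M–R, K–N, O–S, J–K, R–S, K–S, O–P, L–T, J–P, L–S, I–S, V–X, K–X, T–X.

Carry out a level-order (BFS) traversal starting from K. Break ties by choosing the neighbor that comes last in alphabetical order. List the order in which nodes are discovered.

Visit K; enqueue X, S, P, N, M, L, J → queue [X, S, P, N, M, L, J]
Visit X; enqueue V, T → queue [S, P, N, M, L, J, V, T]
Visit S; enqueue R, O, I → queue [P, N, M, L, J, V, T, R, O, I]
Visit P → queue [N, M, L, J, V, T, R, O, I]
Visit N; enqueue Q → queue [M, L, J, V, T, R, O, I, Q]
Visit M → queue [L, J, V, T, R, O, I, Q]
Visit L → queue [J, V, T, R, O, I, Q]
Visit J → queue [V, T, R, O, I, Q]
Visit V → queue [T, R, O, I, Q]
Visit T; enqueue U → queue [R, O, I, Q, U]
Visit R → queue [O, I, Q, U]
Visit O; enqueue W → queue [I, Q, U, W]
Visit I → queue [Q, U, W]
Visit Q → queue [U, W]
Visit U → queue [W]
Visit W → queue []

K X S P N M L J V T R O I Q U W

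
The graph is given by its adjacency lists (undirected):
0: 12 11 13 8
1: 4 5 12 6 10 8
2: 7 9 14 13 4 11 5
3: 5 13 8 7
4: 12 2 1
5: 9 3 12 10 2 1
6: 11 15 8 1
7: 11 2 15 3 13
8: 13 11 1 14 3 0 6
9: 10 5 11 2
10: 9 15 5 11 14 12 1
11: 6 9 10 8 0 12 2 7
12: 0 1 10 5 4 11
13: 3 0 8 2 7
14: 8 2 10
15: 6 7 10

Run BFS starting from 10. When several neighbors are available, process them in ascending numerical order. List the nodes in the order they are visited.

Visit 10; enqueue 1, 5, 9, 11, 12, 14, 15 → queue [1, 5, 9, 11, 12, 14, 15]
Visit 1; enqueue 4, 6, 8 → queue [5, 9, 11, 12, 14, 15, 4, 6, 8]
Visit 5; enqueue 2, 3 → queue [9, 11, 12, 14, 15, 4, 6, 8, 2, 3]
Visit 9 → queue [11, 12, 14, 15, 4, 6, 8, 2, 3]
Visit 11; enqueue 0, 7 → queue [12, 14, 15, 4, 6, 8, 2, 3, 0, 7]
Visit 12 → queue [14, 15, 4, 6, 8, 2, 3, 0, 7]
Visit 14 → queue [15, 4, 6, 8, 2, 3, 0, 7]
Visit 15 → queue [4, 6, 8, 2, 3, 0, 7]
Visit 4 → queue [6, 8, 2, 3, 0, 7]
Visit 6 → queue [8, 2, 3, 0, 7]
Visit 8; enqueue 13 → queue [2, 3, 0, 7, 13]
Visit 2 → queue [3, 0, 7, 13]
Visit 3 → queue [0, 7, 13]
Visit 0 → queue [7, 13]
Visit 7 → queue [13]
Visit 13 → queue []

10, 1, 5, 9, 11, 12, 14, 15, 4, 6, 8, 2, 3, 0, 7, 13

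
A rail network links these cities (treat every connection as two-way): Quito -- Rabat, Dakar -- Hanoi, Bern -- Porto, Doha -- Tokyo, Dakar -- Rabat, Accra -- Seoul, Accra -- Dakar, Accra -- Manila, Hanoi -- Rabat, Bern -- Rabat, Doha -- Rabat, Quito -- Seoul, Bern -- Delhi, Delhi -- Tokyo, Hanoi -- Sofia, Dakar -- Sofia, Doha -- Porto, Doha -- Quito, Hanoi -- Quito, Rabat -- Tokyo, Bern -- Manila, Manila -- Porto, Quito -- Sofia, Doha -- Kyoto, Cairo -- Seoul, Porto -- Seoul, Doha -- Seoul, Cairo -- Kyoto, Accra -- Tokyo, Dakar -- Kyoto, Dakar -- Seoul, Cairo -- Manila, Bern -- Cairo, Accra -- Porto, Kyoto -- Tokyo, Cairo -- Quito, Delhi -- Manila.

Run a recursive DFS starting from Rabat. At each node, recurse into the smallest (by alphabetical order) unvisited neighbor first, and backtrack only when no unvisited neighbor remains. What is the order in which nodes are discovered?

Visit Rabat
Rabat → Bern
Bern → Cairo
Cairo → Kyoto
Kyoto → Dakar
Dakar → Accra
Accra → Manila
Manila → Delhi
Delhi → Tokyo
Tokyo → Doha
Doha → Porto
Porto → Seoul
Seoul → Quito
Quito → Hanoi
Hanoi → Sofia

Rabat → Bern → Cairo → Kyoto → Dakar → Accra → Manila → Delhi → Tokyo → Doha → Porto → Seoul → Quito → Hanoi → Sofia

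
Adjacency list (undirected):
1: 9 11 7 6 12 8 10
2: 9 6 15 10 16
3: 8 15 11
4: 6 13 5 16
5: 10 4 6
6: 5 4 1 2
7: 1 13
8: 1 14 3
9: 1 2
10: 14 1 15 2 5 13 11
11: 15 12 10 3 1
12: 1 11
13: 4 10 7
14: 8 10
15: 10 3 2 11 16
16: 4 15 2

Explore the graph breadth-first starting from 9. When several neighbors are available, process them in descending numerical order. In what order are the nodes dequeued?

Visit 9; enqueue 2, 1 → queue [2, 1]
Visit 2; enqueue 16, 15, 10, 6 → queue [1, 16, 15, 10, 6]
Visit 1; enqueue 12, 11, 8, 7 → queue [16, 15, 10, 6, 12, 11, 8, 7]
Visit 16; enqueue 4 → queue [15, 10, 6, 12, 11, 8, 7, 4]
Visit 15; enqueue 3 → queue [10, 6, 12, 11, 8, 7, 4, 3]
Visit 10; enqueue 14, 13, 5 → queue [6, 12, 11, 8, 7, 4, 3, 14, 13, 5]
Visit 6 → queue [12, 11, 8, 7, 4, 3, 14, 13, 5]
Visit 12 → queue [11, 8, 7, 4, 3, 14, 13, 5]
Visit 11 → queue [8, 7, 4, 3, 14, 13, 5]
Visit 8 → queue [7, 4, 3, 14, 13, 5]
Visit 7 → queue [4, 3, 14, 13, 5]
Visit 4 → queue [3, 14, 13, 5]
Visit 3 → queue [14, 13, 5]
Visit 14 → queue [13, 5]
Visit 13 → queue [5]
Visit 5 → queue []

9 → 2 → 1 → 16 → 15 → 10 → 6 → 12 → 11 → 8 → 7 → 4 → 3 → 14 → 13 → 5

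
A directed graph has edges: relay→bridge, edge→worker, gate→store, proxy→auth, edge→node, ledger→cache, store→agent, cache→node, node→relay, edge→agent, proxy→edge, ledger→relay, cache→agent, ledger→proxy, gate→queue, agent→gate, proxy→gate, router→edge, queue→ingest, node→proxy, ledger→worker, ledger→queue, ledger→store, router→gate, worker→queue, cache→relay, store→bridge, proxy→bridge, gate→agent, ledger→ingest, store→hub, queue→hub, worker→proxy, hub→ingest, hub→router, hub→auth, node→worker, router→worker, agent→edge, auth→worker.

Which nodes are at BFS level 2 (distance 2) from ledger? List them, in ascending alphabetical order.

agent, auth, bridge, edge, gate, hub, node

Level 0: ledger
Level 1: cache, ingest, proxy, queue, relay, store, worker
Level 2: agent, auth, bridge, edge, gate, hub, node
Level 3: router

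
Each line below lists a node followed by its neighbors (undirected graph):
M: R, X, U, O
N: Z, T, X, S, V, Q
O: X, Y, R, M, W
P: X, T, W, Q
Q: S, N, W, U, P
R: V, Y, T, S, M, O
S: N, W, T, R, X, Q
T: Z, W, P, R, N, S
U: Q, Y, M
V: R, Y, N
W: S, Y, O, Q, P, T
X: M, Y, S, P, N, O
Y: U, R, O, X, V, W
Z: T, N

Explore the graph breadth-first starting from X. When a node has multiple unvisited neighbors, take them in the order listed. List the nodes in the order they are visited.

X, M, Y, S, P, N, O, R, U, V, W, T, Q, Z

Visit X; enqueue M, Y, S, P, N, O → queue [M, Y, S, P, N, O]
Visit M; enqueue R, U → queue [Y, S, P, N, O, R, U]
Visit Y; enqueue V, W → queue [S, P, N, O, R, U, V, W]
Visit S; enqueue T, Q → queue [P, N, O, R, U, V, W, T, Q]
Visit P → queue [N, O, R, U, V, W, T, Q]
Visit N; enqueue Z → queue [O, R, U, V, W, T, Q, Z]
Visit O → queue [R, U, V, W, T, Q, Z]
Visit R → queue [U, V, W, T, Q, Z]
Visit U → queue [V, W, T, Q, Z]
Visit V → queue [W, T, Q, Z]
Visit W → queue [T, Q, Z]
Visit T → queue [Q, Z]
Visit Q → queue [Z]
Visit Z → queue []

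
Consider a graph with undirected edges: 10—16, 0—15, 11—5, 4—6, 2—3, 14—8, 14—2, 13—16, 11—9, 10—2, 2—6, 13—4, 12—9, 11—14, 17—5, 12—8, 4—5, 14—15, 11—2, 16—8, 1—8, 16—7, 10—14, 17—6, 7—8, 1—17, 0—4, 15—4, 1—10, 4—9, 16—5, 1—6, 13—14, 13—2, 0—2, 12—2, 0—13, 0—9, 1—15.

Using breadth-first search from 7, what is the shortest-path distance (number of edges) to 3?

4

Level 0: 7
Level 1: 8, 16
Level 2: 1, 5, 10, 12, 13, 14
Level 3: 0, 2, 4, 6, 9, 11, 15, 17
Level 4: 3
3 first appears at level 4.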